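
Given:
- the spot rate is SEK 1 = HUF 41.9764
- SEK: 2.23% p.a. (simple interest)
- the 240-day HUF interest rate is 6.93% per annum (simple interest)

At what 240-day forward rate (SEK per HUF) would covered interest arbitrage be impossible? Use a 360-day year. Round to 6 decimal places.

0.023109

T = 240/360 years.
HUF growth factor: 1 + 0.0693×240/360 = 1.046200.
SEK accumulates by 1 + 0.0223×240/360 = 1.0148667.
CIP: F = S · (grow HUF)/(grow SEK) = 41.9764 × 1.046200/1.0148667 = 43.27239 HUF per SEK.
Quoted the other way: 1/43.27239 = 0.023109 SEK per HUF.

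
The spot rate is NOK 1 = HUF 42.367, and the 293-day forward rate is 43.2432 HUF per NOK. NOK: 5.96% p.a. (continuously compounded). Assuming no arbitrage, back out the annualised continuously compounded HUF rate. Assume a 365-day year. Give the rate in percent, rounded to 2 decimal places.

8.51%

T = 293/365 years.
CIP gives F = S · g_HUF/g_NOK, so g_HUF/g_NOK = 43.2432/42.367 = 1.0206812.
NOK growth factor: e^(0.0596×293/365) = 1.0490063.
So the HUF growth factor = 1.070701.
Take logs: ln 1.070701 / (293/365) = 0.085101, so 8.51%.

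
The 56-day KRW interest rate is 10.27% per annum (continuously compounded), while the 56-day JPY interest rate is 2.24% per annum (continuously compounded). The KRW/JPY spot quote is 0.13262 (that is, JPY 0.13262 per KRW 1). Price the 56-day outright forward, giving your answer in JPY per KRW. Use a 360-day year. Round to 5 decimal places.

T = 56/360 years.
Growth of 1 JPY over T: e^(0.0224×56/360) = 1.0034905.
KRW accumulates by e^(0.1027×56/360) = 1.0161038.
CIP: F = S · (grow JPY)/(grow KRW) = 0.13262 × 1.0034905/1.0161038 = 0.1309737 JPY per KRW.

0.13097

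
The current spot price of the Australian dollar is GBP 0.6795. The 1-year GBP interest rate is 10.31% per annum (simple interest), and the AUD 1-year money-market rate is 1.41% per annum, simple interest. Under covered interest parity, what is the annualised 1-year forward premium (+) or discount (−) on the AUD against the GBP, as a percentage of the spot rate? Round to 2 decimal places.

+8.78%

T = 1 year.
F = S · g_GBP/g_AUD = 0.6795 × 1.103100/1.014100 = 0.7391347.
(F − S)/S ÷ T = (0.7391347 − 0.6795)/0.6795/1 = 0.087763 → 8.78%.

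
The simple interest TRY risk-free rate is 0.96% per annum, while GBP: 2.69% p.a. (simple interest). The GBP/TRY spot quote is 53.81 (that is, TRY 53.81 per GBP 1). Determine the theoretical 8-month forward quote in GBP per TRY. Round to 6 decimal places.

0.018797

T = 8/12 years.
Growth of 1 TRY over T: 1 + 0.0096×8/12 = 1.006400.
Growth of 1 GBP over T: 1 + 0.0269×8/12 = 1.0179333.
Forward (TRY per GBP) = 53.81 × 1.006400 / 1.0179333 = 53.20033.
Invert for GBP per TRY: 1 / 53.20033 = 0.018797.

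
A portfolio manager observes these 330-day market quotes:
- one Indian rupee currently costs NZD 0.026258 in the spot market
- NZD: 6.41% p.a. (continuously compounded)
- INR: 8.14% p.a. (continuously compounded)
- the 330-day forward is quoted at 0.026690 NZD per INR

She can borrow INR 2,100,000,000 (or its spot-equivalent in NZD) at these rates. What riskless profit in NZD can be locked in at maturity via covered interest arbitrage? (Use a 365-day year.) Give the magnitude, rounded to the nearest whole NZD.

NZD 1,897,607

T = 330/365 years.
Keep in INR, deliver into the forward: 2,100,000,000·1.076370271·0.026690 = NZD 60,329,477.32.
Swap to NZD now, deposit: 2,100,000,000·0.026258·1.0596656403 = NZD 58,431,870.80.
The quoted forward overvalues INR, so borrow NZD, buy INR at spot, deposit the INR at 8.14%, and sell the proceeds forward at 0.026690.
Arbitrage profit = |60,329,477.32 − 58,431,870.80| = NZD 1,897,607.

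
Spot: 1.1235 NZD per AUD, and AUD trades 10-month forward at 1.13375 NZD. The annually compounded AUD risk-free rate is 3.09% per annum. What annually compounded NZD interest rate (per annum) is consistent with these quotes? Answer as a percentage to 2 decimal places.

4.22%

T = 10/12 years.
F/S = 1.13375/1.1235 = 1.0091233 = (growth of NZD) / (growth of AUD).
AUD growth factor: (1 + 0.0309)^(10/12) = 1.0256845.
That pins the NZD growth at 1.0350421.
r = 1.0350421^(12/10) − 1 = 0.042197 → 4.22%.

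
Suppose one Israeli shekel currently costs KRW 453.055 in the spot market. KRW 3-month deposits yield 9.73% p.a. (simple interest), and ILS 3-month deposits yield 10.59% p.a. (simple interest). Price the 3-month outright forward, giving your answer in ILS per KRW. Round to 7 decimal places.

0.0022119

T = 3/12 years.
KRW growth factor: 1 + 0.0973×3/12 = 1.024325.
ILS accumulates by 1 + 0.1059×3/12 = 1.026475.
CIP: F = S · (grow KRW)/(grow ILS) = 453.055 × 1.024325/1.026475 = 452.1061 KRW per ILS.
Quoted the other way: 1/452.1061 = 0.0022119 ILS per KRW.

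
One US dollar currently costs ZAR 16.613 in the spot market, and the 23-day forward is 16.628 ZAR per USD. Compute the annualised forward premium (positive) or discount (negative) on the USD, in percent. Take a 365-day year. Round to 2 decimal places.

T = 23/365 years.
Period premium: (16.628 − 16.613)/16.613 = 0.0009029.
Per annum: 0.0009029 / (23/365) = 0.014329 = 1.43%.

+1.43%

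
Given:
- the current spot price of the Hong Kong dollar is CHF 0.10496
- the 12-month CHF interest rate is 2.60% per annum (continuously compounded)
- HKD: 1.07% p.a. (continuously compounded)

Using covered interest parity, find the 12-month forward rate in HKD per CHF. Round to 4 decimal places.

9.3828

T = 1 year.
CHF growth factor: e^(0.0260×1) = 1.0263409.
Growth of 1 HKD over T: e^(0.0107×1) = 1.0107574.
Forward (CHF per HKD) = 0.10496 × 1.0263409 / 1.0107574 = 0.1065782.
Invert for HKD per CHF: 1 / 0.1065782 = 9.3828.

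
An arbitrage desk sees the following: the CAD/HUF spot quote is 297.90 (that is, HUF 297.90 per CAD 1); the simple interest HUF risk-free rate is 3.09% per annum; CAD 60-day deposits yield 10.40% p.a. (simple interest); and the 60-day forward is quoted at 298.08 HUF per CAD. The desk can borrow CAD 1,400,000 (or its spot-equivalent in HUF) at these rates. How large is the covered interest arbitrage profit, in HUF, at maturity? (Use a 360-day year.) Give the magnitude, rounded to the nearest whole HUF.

T = 60/360 years.
Route A — deposit CAD, sell forward: 1,400,000 × 1.01733333333 × 298.08 = HUF 424,545,408.00.
Route B — convert at spot, deposit HUF: 1,400,000 × 297.90 × 1.005150 = HUF 419,207,859.00.
The quoted forward overvalues CAD, so borrow HUF, buy CAD at spot, deposit the CAD at 10.40%, and sell the proceeds forward at 298.08.
The gap between the two covered legs is HUF 5,337,549.

HUF 5,337,549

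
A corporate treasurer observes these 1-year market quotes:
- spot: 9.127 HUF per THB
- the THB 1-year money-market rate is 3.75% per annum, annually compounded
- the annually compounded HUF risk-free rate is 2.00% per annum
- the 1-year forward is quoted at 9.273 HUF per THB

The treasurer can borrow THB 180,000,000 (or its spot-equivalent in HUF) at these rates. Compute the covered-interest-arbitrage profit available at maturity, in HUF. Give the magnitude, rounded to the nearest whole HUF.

HUF 56,015,550

T = 1 year.
Route A — deposit THB, sell forward: 180,000,000 × 1.037500 × 9.273 = HUF 1,731,732,750.00.
Route B — convert at spot, deposit HUF: 180,000,000 × 9.127 × 1.020000 = HUF 1,675,717,200.00.
The quoted forward overvalues THB, so borrow HUF, buy THB at spot, deposit the THB at 3.75%, and sell the proceeds forward at 9.273.
Profit = 1,731,732,750.00 − 1,675,717,200.00 = HUF 56,015,550.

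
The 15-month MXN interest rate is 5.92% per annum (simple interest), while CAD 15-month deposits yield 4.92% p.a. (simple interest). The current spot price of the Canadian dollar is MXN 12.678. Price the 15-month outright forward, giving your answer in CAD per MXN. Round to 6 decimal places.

0.077959

T = 15/12 years.
MXN accumulates by 1 + 0.0592×15/12 = 1.074000.
CAD accumulates by 1 + 0.0492×15/12 = 1.061500.
So F = 12.678 × 1.074000 / 1.061500 = 12.82729 (MXN/CAD).
Quoted the other way: 1/12.82729 = 0.077959 CAD per MXN.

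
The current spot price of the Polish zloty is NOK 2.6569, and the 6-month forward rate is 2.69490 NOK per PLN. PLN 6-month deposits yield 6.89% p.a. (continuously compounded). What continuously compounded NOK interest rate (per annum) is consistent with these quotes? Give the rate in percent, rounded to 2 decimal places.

9.73%

T = 6/12 years.
F/S = 2.6949/2.6569 = 1.0143024 = (growth of NOK) / (growth of PLN).
PLN growth factor: e^(0.0689×6/12) = 1.0350503.
That pins the NOK growth at 1.049854.
Take logs: ln 1.049854 / (6/12) = 0.097302, so 9.73%.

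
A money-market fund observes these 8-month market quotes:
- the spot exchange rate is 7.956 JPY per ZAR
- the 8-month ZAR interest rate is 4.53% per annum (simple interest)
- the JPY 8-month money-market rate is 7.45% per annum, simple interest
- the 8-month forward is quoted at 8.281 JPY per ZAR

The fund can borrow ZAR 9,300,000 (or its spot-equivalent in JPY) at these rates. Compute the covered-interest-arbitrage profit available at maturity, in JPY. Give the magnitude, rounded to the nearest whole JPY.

JPY 1,673,425

T = 8/12 years.
Invest the ZAR and cover forward: 9,300,000 × 1.030200 × 8.281 = JPY 79,339,101.66.
Convert at spot and invest in JPY: 9,300,000 × 7.956 × 1.0496666667 = JPY 77,665,676.40.
The quoted forward overvalues ZAR, so borrow JPY, buy ZAR at spot, deposit the ZAR at 4.53%, and sell the proceeds forward at 8.281.
Profit = 79,339,101.66 − 77,665,676.40 = JPY 1,673,425.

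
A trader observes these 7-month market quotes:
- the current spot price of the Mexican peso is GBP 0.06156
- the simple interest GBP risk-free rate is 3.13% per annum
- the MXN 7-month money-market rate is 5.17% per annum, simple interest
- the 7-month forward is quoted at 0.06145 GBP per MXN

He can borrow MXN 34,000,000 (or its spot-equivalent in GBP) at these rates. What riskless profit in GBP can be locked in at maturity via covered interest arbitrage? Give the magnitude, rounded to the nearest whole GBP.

GBP 21,054

T = 7/12 years.
Keep in MXN, deliver into the forward: 34,000,000·1.030158333·0.06145 = GBP 2,152,309.81.
Swap to GBP now, deposit: 34,000,000·0.06156·1.018258333 = GBP 2,131,255.42.
The quoted forward overvalues MXN, so borrow GBP, buy MXN at spot, deposit the MXN at 5.17%, and sell the proceeds forward at 0.06145.
Arbitrage profit = |2,152,309.81 − 2,131,255.42| = GBP 21,054.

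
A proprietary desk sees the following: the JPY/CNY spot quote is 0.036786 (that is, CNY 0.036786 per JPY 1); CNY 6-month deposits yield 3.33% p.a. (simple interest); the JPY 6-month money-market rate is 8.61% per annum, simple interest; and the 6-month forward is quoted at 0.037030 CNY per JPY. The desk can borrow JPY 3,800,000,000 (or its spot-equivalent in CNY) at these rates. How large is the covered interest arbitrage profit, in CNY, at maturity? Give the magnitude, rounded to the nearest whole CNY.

T = 6/12 years.
Keep in JPY, deliver into the forward: 3,800,000,000·1.043050·0.037030 = CNY 146,771,737.70.
Swap to CNY now, deposit: 3,800,000,000·0.036786·1.016650 = CNY 142,114,250.22.
The quoted forward overvalues JPY, so borrow CNY, buy JPY at spot, deposit the JPY at 8.61%, and sell the proceeds forward at 0.037030.
The gap between the two covered legs is CNY 4,657,487.

CNY 4,657,487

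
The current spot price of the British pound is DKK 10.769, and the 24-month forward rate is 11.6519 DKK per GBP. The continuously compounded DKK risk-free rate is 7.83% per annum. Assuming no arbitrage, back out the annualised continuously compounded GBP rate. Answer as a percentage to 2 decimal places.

T = 2 years.
CIP gives F = S · g_DKK/g_GBP, so g_DKK/g_GBP = 11.6519/10.769 = 1.0819853.
The DKK side grows by e^(0.0783×2) = 1.1695277.
That pins the GBP growth at 1.080909.
r = ln(1.080909)/2 = 0.038901 → 3.89%.

3.89%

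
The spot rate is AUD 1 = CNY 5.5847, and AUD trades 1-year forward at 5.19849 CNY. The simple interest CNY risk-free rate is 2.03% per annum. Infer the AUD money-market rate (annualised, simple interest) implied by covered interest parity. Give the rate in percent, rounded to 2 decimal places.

9.61%

T = 1 year.
CIP gives F = S · g_CNY/g_AUD, so g_CNY/g_AUD = 5.19849/5.5847 = 0.9308450.
CNY growth factor: 1 + 0.0203×1 = 1.020300.
Hence g_AUD = 1.0961009.
r = (1.0961009 − 1)/1 = 0.096101 → 9.61%.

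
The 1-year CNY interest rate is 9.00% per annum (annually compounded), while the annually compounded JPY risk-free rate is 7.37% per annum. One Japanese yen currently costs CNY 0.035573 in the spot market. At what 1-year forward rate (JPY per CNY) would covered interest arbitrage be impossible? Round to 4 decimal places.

T = 1 year.
Growth of 1 CNY over T: (1 + 0.0900)^1 = 1.090000.
JPY growth factor: (1 + 0.0737)^1 = 1.073700.
Forward (CNY per JPY) = 0.035573 × 1.090000 / 1.073700 = 0.036113039.
Quoted the other way: 1/0.036113039 = 27.6908 JPY per CNY.

27.6908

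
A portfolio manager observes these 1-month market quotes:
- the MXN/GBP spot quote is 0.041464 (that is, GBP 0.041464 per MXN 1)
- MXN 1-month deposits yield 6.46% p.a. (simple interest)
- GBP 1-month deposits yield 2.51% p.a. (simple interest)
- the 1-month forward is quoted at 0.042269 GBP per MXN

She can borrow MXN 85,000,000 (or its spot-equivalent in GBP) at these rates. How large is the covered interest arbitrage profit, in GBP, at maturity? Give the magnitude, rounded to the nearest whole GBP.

T = 1/12 years.
Keep in MXN, deliver into the forward: 85,000,000·1.005383333·0.042269 = GBP 3,612,206.59.
Swap to GBP now, deposit: 85,000,000·0.041464·1.002091667 = GBP 3,531,811.95.
The quoted forward overvalues MXN, so borrow GBP, buy MXN at spot, deposit the MXN at 6.46%, and sell the proceeds forward at 0.042269.
Arbitrage profit = |3,612,206.59 − 3,531,811.95| = GBP 80,395.

GBP 80,395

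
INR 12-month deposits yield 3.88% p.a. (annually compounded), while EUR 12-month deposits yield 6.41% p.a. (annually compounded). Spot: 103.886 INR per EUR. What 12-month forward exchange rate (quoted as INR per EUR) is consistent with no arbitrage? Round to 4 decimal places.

T = 1 year.
INR growth factor: (1 + 0.0388)^1 = 1.038800.
EUR accumulates by (1 + 0.0641)^1 = 1.064100.
CIP: F = S · (grow INR)/(grow EUR) = 103.886 × 1.038800/1.064100 = 101.416011 INR per EUR.

101.4160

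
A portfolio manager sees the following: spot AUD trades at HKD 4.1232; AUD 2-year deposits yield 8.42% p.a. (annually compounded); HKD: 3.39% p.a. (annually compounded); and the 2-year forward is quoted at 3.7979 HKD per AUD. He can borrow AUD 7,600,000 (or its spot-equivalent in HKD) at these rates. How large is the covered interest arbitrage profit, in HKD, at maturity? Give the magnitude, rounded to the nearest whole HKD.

T = 2 years.
Route A — deposit AUD, sell forward: 7,600,000 × 1.17548964 × 3.7979 = HKD 33,929,379.99.
Route B — convert at spot, deposit HKD: 7,600,000 × 4.1232 × 1.06894921 = HKD 33,496,934.51.
The quoted forward overvalues AUD, so borrow HKD, buy AUD at spot, deposit the AUD at 8.42%, and sell the proceeds forward at 3.7979.
Arbitrage profit = |33,929,379.99 − 33,496,934.51| = HKD 432,445.

HKD 432,445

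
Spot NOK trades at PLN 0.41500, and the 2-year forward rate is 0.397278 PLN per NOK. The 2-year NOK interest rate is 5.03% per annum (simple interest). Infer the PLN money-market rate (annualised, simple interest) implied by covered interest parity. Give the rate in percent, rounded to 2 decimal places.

T = 2 years.
F/S = 0.397278/0.415 = 0.9572964 = (growth of PLN) / (growth of NOK).
NOK growth factor: 1 + 0.0503×2 = 1.100600.
Hence g_PLN = 1.0536004.
r = (1.0536004 − 1)/2 = 0.026800 → 2.68%.

2.68%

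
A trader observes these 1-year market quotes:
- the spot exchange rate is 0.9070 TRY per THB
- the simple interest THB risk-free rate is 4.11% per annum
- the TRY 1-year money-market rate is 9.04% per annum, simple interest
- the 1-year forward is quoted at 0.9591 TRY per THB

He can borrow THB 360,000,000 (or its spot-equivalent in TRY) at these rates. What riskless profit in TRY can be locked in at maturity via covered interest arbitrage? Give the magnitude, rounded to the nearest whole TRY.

TRY 3,429,436

T = 1 year.
Keep in THB, deliver into the forward: 360,000,000·1.041100·0.9591 = TRY 359,466,843.60.
Swap to TRY now, deposit: 360,000,000·0.9070·1.090400 = TRY 356,037,408.00.
The quoted forward overvalues THB, so borrow TRY, buy THB at spot, deposit the THB at 4.11%, and sell the proceeds forward at 0.9591.
Arbitrage profit = |359,466,843.60 − 356,037,408.00| = TRY 3,429,436.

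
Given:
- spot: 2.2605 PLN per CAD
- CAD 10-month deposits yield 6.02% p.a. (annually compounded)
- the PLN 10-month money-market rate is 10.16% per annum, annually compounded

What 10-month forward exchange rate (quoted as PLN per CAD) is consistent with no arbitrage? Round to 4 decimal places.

T = 10/12 years.
Growth of 1 PLN over T: (1 + 0.1016)^(10/12) = 1.0839767.
CAD growth factor: (1 + 0.0602)^(10/12) = 1.0499207.
Forward (PLN per CAD) = 2.2605 × 1.0839767 / 1.0499207 = 2.333823.

2.3338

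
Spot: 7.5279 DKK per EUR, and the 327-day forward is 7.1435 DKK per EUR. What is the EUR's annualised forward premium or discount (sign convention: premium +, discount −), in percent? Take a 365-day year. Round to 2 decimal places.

-5.70%

T = 327/365 years.
Period premium: (7.1435 − 7.5279)/7.5279 = -0.0510634.
Annualise by dividing by T: -0.0510634 / (327/365) = -0.056997 → -5.70%.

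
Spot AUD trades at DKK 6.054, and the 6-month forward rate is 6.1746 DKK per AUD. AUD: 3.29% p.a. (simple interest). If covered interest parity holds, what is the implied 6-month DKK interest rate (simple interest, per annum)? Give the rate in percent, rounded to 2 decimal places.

7.34%

T = 6/12 years.
F/S = 6.1746/6.054 = 1.0199207 = (growth of DKK) / (growth of AUD).
The AUD side grows by 1 + 0.0329×6/12 = 1.016450.
Hence g_DKK = 1.0366984.
(1.0366984 − 1)/T = 0.073397, i.e. 7.34%.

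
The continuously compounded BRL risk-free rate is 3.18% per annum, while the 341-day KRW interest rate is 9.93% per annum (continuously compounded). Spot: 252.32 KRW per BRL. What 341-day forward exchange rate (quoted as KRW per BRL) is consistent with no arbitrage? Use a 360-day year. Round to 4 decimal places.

268.9796

T = 341/360 years.
Growth of 1 KRW over T: e^(0.0993×341/360) = 1.098624746.
BRL accumulates by e^(0.0318×341/360) = 1.030579914.
So F = 252.32 × 1.098624746 / 1.030579914 = 268.979622 (KRW/BRL).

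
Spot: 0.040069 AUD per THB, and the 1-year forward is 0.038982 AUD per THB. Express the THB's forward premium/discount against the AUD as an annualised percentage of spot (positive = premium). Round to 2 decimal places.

T = 1 year.
(F − S)/S = (0.038982 − 0.040069)/0.040069 = -0.0271282.
Annualise by dividing by T: -0.0271282 / 1 = -0.027128 → -2.71%.

-2.71%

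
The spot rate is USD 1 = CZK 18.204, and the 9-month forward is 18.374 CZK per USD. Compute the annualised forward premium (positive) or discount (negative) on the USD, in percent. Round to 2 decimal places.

T = 9/12 years.
(F − S)/S = (18.374 − 18.204)/18.204 = 0.0093386.
Per annum: 0.0093386 / (9/12) = 0.012451 = 1.25%.

+1.25%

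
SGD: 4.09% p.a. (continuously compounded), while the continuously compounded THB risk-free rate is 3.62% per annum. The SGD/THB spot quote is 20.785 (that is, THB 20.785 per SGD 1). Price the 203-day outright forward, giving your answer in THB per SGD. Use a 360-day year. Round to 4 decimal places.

T = 203/360 years.
THB accumulates by e^(0.0362×203/360) = 1.02062254.
SGD growth factor: e^(0.0409×203/360) = 1.02333106.
Forward (THB per SGD) = 20.785 × 1.02062254 / 1.02333106 = 20.729987.

20.7300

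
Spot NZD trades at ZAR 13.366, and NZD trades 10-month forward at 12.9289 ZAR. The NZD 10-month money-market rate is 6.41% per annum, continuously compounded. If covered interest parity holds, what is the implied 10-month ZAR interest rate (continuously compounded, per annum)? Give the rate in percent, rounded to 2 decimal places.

2.42%

T = 10/12 years.
By CIP, F/S equals the ZAR-to-NZD growth ratio: 12.9289/13.366 = 0.9672976.
NZD growth factor: e^(0.0641×10/12) = 1.0548691.
So the ZAR growth factor = 1.0203723.
Take logs: ln 1.0203723 / (10/12) = 0.024201, so 2.42%.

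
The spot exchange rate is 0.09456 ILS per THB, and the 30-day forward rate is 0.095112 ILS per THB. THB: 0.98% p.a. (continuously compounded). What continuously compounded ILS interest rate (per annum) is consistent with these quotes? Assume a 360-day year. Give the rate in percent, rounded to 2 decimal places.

T = 30/360 years.
By CIP, F/S equals the ILS-to-THB growth ratio: 0.095112/0.09456 = 1.0058376.
The THB side grows by e^(0.0098×30/360) = 1.000817.
Hence g_ILS = 1.0066594.
r = ln(1.0066594)/(30/360) = 0.079648 → 7.96%.

7.96%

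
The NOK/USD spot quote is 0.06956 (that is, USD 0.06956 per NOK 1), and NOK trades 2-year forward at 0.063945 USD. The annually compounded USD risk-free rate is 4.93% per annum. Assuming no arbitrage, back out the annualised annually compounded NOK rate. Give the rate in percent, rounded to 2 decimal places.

T = 2 years.
F/S = 0.063945/0.06956 = 0.9192783 = (growth of USD) / (growth of NOK).
USD growth factor: (1 + 0.0493)^2 = 1.1010305.
So the NOK growth factor = 1.1977118.
Annualise: 1.1977118^(1/2) − 1 = 0.094400 = 9.44%.

9.44%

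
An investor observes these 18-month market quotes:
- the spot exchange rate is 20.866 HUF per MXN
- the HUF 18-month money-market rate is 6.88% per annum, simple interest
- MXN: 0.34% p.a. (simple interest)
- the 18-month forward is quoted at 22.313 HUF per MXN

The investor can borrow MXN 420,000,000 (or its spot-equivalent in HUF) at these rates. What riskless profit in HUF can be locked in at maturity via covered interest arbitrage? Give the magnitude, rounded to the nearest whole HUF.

T = 18/12 years.
Route A — deposit MXN, sell forward: 420,000,000 × 1.005100 × 22.313 = HUF 9,419,254,446.00.
Route B — convert at spot, deposit HUF: 420,000,000 × 20.866 × 1.103200 = HUF 9,668,135,904.00.
The quoted forward undervalues MXN, so borrow MXN, convert to HUF at spot, deposit the HUF at 6.88%, and buy MXN forward at 22.313 to cover the loan.
Arbitrage profit = |9,419,254,446.00 − 9,668,135,904.00| = HUF 248,881,458.

HUF 248,881,458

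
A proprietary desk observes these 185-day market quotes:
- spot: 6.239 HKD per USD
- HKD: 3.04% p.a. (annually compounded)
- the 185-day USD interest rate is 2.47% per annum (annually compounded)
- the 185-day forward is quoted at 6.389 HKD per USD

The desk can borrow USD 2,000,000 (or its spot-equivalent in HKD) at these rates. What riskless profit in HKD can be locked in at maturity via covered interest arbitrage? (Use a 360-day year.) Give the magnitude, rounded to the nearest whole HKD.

T = 185/360 years.
Keep in USD, deliver into the forward: 2,000,000·1.0126177715·6.389 = HKD 12,939,229.88.
Swap to HKD now, deposit: 2,000,000·6.239·1.0155084975 = HKD 12,671,515.03.
The quoted forward overvalues USD, so borrow HKD, buy USD at spot, deposit the USD at 2.47%, and sell the proceeds forward at 6.389.
Profit = 12,939,229.88 − 12,671,515.03 = HKD 267,715.

HKD 267,715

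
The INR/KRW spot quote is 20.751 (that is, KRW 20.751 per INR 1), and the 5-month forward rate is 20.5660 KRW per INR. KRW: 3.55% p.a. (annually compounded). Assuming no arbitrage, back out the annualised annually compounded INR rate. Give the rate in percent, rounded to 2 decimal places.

5.80%

T = 5/12 years.
CIP gives F = S · g_KRW/g_INR, so g_KRW/g_INR = 20.566/20.751 = 0.9910848.
KRW growth factor: (1 + 0.0355)^(5/12) = 1.0146413.
So the INR growth factor = 1.0237684.
r = 1.0237684^(12/5) − 1 = 0.057996 → 5.80%.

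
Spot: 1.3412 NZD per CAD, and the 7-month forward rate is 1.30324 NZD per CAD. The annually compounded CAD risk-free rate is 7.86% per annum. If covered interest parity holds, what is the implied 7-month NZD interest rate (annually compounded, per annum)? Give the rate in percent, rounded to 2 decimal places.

T = 7/12 years.
F/S = 1.30324/1.3412 = 0.9716970 = (growth of NZD) / (growth of CAD).
The CAD side grows by (1 + 0.0786)^(7/12) = 1.0451258.
So the NZD growth factor = 1.0155456.
Annualise: 1.0155456^(12/7) − 1 = 0.026797 = 2.68%.

2.68%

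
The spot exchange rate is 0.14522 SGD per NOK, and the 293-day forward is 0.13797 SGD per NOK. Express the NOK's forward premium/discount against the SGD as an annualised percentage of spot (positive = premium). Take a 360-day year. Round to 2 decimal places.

-6.13%

T = 293/360 years.
NOK trades forward at -4.99243% vs spot over the period.
Annualise by dividing by T: -0.0499243 / (293/360) = -0.061340 → -6.13%.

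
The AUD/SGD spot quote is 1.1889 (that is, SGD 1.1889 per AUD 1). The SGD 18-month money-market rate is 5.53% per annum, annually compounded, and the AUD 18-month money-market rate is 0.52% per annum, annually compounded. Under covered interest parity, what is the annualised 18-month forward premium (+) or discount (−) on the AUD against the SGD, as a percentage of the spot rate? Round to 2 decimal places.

T = 18/12 years.
CIP forward (SGD per AUD) = 1.1889 × 1.0840864/1.0078101 = 1.2788821.
(F − S)/S ÷ T = (1.2788821 − 1.1889)/1.1889/(18/12) = 0.050457 → 5.05%.

+5.05%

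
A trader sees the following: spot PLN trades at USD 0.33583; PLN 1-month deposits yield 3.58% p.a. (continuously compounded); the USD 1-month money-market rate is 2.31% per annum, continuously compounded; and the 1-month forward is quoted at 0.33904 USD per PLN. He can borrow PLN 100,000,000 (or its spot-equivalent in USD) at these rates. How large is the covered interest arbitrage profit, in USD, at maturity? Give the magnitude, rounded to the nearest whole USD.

T = 1/12 years.
Keep in PLN, deliver into the forward: 100,000,000·1.0029877879·0.33904 = USD 34,005,297.96.
Swap to USD now, deposit: 100,000,000·0.33583·1.001926854 = USD 33,647,709.54.
The quoted forward overvalues PLN, so borrow USD, buy PLN at spot, deposit the PLN at 3.58%, and sell the proceeds forward at 0.33904.
Arbitrage profit = |34,005,297.96 − 33,647,709.54| = USD 357,588.

USD 357,588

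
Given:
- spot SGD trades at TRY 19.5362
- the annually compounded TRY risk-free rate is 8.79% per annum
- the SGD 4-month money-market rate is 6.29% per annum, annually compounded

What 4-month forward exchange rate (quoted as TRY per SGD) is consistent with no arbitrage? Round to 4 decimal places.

19.6882

T = 4/12 years.
TRY accumulates by (1 + 0.0879)^(4/12) = 1.02848112.
SGD growth factor: (1 + 0.0629)^(4/12) = 1.02054181.
Forward (TRY per SGD) = 19.5362 × 1.02848112 / 1.02054181 = 19.688182.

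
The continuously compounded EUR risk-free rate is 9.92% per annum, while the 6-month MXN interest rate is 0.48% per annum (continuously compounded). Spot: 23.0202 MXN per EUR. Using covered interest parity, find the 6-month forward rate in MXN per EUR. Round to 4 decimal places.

T = 6/12 years.
Growth of 1 MXN over T: e^(0.0048×6/12) = 1.00240288.
EUR growth factor: e^(0.0992×6/12) = 1.05085067.
CIP: F = S · (grow MXN)/(grow EUR) = 23.0202 × 1.00240288/1.05085067 = 21.958890 MXN per EUR.

21.9589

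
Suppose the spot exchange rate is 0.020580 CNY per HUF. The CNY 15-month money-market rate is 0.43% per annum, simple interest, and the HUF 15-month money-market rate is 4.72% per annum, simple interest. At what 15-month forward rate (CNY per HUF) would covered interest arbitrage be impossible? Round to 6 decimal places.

0.019538

T = 15/12 years.
CNY accumulates by 1 + 0.0043×15/12 = 1.005375.
HUF accumulates by 1 + 0.0472×15/12 = 1.059000.
CIP: F = S · (grow CNY)/(grow HUF) = 0.02058 × 1.005375/1.059000 = 0.01953788 CNY per HUF.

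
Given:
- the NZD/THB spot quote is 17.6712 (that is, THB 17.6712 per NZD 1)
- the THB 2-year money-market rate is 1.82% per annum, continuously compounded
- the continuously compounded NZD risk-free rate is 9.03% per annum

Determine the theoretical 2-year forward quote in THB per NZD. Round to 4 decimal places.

15.2982

T = 2 years.
THB growth factor: e^(0.0182×2) = 1.03707059.
NZD growth factor: e^(0.0903×2) = 1.19793591.
So F = 17.6712 × 1.03707059 / 1.19793591 = 15.298216 (THB/NZD).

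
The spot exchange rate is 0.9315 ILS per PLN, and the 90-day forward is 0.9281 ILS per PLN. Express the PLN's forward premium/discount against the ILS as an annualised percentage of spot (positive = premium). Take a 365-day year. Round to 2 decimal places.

-1.48%

T = 90/365 years.
(F − S)/S = (0.9281 − 0.9315)/0.9315 = -0.0036500.
Annualise by dividing by T: -0.0036500 / (90/365) = -0.014803 → -1.48%.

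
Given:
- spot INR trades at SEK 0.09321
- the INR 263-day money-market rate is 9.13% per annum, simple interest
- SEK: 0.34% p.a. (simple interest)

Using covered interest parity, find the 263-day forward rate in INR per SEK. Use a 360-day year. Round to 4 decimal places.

11.4157

T = 263/360 years.
SEK accumulates by 1 + 0.0034×263/360 = 1.00248389.
INR growth factor: 1 + 0.0913×263/360 = 1.06669972.
So F = 0.09321 × 1.00248389 / 1.06669972 = 0.087598714 (SEK/INR).
Quoted the other way: 1/0.087598714 = 11.4157 INR per SEK.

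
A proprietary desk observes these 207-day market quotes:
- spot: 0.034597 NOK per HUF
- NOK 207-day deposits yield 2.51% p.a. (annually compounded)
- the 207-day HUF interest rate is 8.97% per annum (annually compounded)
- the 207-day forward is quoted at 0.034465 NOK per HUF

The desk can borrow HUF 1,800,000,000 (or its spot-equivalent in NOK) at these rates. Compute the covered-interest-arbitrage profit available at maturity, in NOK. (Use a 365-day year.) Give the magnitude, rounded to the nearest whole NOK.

NOK 1,977,795

T = 207/365 years.
Route A — deposit HUF, sell forward: 1,800,000,000 × 1.0499234618 × 0.034465 = NOK 65,134,101.80.
Route B — convert at spot, deposit NOK: 1,800,000,000 × 0.034597 × 1.0141583757 = NOK 63,156,307.18.
The quoted forward overvalues HUF, so borrow NOK, buy HUF at spot, deposit the HUF at 8.97%, and sell the proceeds forward at 0.034465.
Profit = 65,134,101.80 − 63,156,307.18 = NOK 1,977,795.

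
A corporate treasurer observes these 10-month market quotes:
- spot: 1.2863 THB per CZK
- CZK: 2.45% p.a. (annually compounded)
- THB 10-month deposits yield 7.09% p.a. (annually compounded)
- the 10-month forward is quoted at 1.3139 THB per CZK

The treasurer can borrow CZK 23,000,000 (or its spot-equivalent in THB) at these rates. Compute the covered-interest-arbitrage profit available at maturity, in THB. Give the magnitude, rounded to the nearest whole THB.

THB 487,383

T = 10/12 years.
Invest the CZK and cover forward: 23,000,000 × 1.0203753746 × 1.3139 = THB 30,835,437.71.
Convert at spot and invest in THB: 23,000,000 × 1.2863 × 1.0587435205 = THB 31,322,821.18.
The quoted forward undervalues CZK, so borrow CZK, convert to THB at spot, deposit the THB at 7.09%, and buy CZK forward at 1.3139 to cover the loan.
Profit = 31,322,821.18 − 30,835,437.71 = THB 487,383.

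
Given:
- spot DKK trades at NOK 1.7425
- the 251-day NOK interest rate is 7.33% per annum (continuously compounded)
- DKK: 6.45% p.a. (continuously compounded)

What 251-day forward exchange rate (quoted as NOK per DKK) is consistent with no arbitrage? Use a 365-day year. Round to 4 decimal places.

T = 251/365 years.
Growth of 1 NOK over T: e^(0.0733×251/365) = 1.0516983.
Growth of 1 DKK over T: e^(0.0645×251/365) = 1.0453532.
So F = 1.7425 × 1.0516983 / 1.0453532 = 1.753077 (NOK/DKK).

1.7531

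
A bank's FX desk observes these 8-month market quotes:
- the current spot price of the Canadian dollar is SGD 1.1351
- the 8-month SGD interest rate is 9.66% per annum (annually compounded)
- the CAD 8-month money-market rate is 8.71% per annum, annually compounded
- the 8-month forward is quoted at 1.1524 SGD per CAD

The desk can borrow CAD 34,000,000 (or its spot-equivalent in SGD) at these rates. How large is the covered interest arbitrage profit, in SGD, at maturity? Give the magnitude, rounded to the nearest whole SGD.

SGD 384,508

T = 8/12 years.
Keep in CAD, deliver into the forward: 34,000,000·1.0572547958·1.1524 = SGD 41,424,934.51.
Swap to SGD now, deposit: 34,000,000·1.1351·1.0634053176 = SGD 41,040,426.78.
The quoted forward overvalues CAD, so borrow SGD, buy CAD at spot, deposit the CAD at 8.71%, and sell the proceeds forward at 1.1524.
Profit = 41,424,934.51 − 41,040,426.78 = SGD 384,508.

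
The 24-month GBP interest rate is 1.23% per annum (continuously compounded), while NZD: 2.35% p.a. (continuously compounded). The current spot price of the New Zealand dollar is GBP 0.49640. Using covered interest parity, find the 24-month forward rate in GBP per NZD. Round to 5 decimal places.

0.48540

T = 2 years.
Growth of 1 GBP over T: e^(0.0123×2) = 1.0249051.
NZD accumulates by e^(0.0235×2) = 1.048122.
Forward (GBP per NZD) = 0.4964 × 1.0249051 / 1.048122 = 0.4854043.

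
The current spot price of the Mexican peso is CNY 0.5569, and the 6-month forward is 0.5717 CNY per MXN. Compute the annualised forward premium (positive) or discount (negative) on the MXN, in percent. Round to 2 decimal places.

+5.32%

T = 6/12 years.
(F − S)/S = (0.5717 − 0.5569)/0.5569 = 0.0265757.
Annualise by dividing by T: 0.0265757 / (6/12) = 0.053151 → 5.32%.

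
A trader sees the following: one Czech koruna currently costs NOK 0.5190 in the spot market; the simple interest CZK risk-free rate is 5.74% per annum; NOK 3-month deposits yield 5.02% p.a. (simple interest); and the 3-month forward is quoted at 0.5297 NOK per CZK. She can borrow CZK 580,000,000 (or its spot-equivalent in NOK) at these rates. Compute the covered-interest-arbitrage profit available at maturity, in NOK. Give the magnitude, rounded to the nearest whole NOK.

T = 3/12 years.
Invest the CZK and cover forward: 580,000,000 × 1.014350 × 0.5297 = NOK 311,634,693.10.
Convert at spot and invest in NOK: 580,000,000 × 0.5190 × 1.012550 = NOK 304,797,801.00.
The quoted forward overvalues CZK, so borrow NOK, buy CZK at spot, deposit the CZK at 5.74%, and sell the proceeds forward at 0.5297.
The gap between the two covered legs is NOK 6,836,892.

NOK 6,836,892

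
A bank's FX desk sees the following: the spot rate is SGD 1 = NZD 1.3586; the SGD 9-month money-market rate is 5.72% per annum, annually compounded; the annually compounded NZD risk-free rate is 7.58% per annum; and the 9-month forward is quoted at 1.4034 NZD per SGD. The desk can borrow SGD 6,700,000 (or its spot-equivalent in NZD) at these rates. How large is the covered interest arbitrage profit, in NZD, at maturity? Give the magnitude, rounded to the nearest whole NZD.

NZD 187,992

T = 9/12 years.
Invest the SGD and cover forward: 6,700,000 × 1.042600349 × 1.4034 = NZD 9,803,341.71.
Convert at spot and invest in NZD: 6,700,000 × 1.3586 × 1.056327667 = NZD 9,615,349.35.
The quoted forward overvalues SGD, so borrow NZD, buy SGD at spot, deposit the SGD at 5.72%, and sell the proceeds forward at 1.4034.
Profit = 9,803,341.71 − 9,615,349.35 = NZD 187,992.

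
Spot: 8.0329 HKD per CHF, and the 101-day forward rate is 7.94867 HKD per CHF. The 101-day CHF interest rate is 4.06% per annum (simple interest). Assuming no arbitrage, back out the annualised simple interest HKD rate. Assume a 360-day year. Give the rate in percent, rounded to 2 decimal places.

0.28%

T = 101/360 years.
F/S = 7.94867/8.0329 = 0.9895144 = (growth of HKD) / (growth of CHF).
CHF growth factor: 1 + 0.0406×101/360 = 1.0113906.
Hence g_HKD = 1.0007856.
r = (1.0007856 − 1)/(101/360) = 0.002800 → 0.28%.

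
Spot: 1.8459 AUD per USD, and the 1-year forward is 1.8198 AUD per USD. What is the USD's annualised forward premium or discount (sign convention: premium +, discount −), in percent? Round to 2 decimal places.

-1.41%

T = 1 year.
Period premium: (1.8198 − 1.8459)/1.8459 = -0.0141394.
Annualise by dividing by T: -0.0141394 / 1 = -0.014139 → -1.41%.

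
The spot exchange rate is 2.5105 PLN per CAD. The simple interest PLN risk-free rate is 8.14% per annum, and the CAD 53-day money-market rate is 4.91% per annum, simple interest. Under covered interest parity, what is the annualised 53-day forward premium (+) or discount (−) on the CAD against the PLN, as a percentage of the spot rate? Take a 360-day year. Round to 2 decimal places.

+3.21%

T = 53/360 years.
No-arbitrage forward: 2.5105 × 1.0119839 / 1.0072286 = 2.5223525 PLN/CAD.
Annualised premium = (F − S)/S × (1/T) = (2.5223525 − 2.5105)/2.5105 ÷ (53/360) = 3.21%.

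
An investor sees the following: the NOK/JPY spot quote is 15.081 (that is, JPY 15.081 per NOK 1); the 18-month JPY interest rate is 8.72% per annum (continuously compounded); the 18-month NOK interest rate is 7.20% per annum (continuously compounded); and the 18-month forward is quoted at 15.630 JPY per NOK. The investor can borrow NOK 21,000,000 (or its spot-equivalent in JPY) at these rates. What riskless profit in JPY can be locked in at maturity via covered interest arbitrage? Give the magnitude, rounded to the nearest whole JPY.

JPY 4,707,154

T = 18/12 years.
Route A — deposit NOK, sell forward: 21,000,000 × 1.11404774539 × 15.630 = JPY 365,663,891.47.
Route B — convert at spot, deposit JPY: 21,000,000 × 15.081 × 1.13973981055 = JPY 360,956,737.74.
The quoted forward overvalues NOK, so borrow JPY, buy NOK at spot, deposit the NOK at 7.20%, and sell the proceeds forward at 15.630.
Arbitrage profit = |365,663,891.47 − 360,956,737.74| = JPY 4,707,154.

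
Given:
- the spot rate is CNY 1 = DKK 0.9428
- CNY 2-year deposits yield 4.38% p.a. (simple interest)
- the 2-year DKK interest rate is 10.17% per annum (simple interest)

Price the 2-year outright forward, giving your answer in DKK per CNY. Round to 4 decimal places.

1.0432

T = 2 years.
Growth of 1 DKK over T: 1 + 0.1017×2 = 1.203400.
Growth of 1 CNY over T: 1 + 0.0438×2 = 1.087600.
CIP: F = S · (grow DKK)/(grow CNY) = 0.9428 × 1.203400/1.087600 = 1.043183 DKK per CNY.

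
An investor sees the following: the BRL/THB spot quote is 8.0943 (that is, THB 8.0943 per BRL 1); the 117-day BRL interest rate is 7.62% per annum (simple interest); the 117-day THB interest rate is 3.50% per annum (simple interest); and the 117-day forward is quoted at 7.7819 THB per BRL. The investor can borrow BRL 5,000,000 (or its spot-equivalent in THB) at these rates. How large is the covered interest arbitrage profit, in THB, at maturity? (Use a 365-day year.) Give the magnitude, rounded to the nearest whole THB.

THB 1,065,663

T = 117/365 years.
Route A — deposit BRL, sell forward: 5,000,000 × 1.0244257534 × 7.7819 = THB 39,859,893.85.
Route B — convert at spot, deposit THB: 5,000,000 × 8.0943 × 1.0112191781 = THB 40,925,556.97.
The quoted forward undervalues BRL, so borrow BRL, convert to THB at spot, deposit the THB at 3.50%, and buy BRL forward at 7.7819 to cover the loan.
Arbitrage profit = |39,859,893.85 − 40,925,556.97| = THB 1,065,663.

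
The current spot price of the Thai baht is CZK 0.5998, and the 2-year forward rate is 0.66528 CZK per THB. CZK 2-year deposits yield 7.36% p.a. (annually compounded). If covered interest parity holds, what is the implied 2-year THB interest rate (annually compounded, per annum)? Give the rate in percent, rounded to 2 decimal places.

1.94%

T = 2 years.
F/S = 0.66528/0.5998 = 1.1091697 = (growth of CZK) / (growth of THB).
CZK growth factor: (1 + 0.0736)^2 = 1.152617.
Hence g_THB = 1.039171.
r = 1.039171^(1/2) − 1 = 0.019397 → 1.94%.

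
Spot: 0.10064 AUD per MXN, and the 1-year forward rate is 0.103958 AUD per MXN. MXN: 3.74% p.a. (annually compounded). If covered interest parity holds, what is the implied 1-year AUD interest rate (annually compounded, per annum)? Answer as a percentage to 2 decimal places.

7.16%

T = 1 year.
CIP gives F = S · g_AUD/g_MXN, so g_AUD/g_MXN = 0.103958/0.10064 = 1.0329690.
MXN growth factor: (1 + 0.0374)^1 = 1.037400.
That pins the AUD growth at 1.071602.
r = 1.071602^(1/1) − 1 = 0.071602 → 7.16%.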